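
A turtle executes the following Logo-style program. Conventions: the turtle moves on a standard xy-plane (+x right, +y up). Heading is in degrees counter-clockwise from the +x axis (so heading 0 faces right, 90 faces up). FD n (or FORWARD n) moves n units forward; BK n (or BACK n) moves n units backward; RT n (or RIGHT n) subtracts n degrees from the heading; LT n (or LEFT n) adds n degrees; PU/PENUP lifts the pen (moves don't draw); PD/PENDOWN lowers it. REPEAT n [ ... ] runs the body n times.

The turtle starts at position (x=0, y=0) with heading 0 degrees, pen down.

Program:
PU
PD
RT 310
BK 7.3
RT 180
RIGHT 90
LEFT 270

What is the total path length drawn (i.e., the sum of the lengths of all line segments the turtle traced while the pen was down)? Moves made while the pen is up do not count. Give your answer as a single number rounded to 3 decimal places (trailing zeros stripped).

Executing turtle program step by step:
Start: pos=(0,0), heading=0, pen down
PU: pen up
PD: pen down
RT 310: heading 0 -> 50
BK 7.3: (0,0) -> (-4.692,-5.592) [heading=50, draw]
RT 180: heading 50 -> 230
RT 90: heading 230 -> 140
LT 270: heading 140 -> 50
Final: pos=(-4.692,-5.592), heading=50, 1 segment(s) drawn

Segment lengths:
  seg 1: (0,0) -> (-4.692,-5.592), length = 7.3
Total = 7.3

Answer: 7.3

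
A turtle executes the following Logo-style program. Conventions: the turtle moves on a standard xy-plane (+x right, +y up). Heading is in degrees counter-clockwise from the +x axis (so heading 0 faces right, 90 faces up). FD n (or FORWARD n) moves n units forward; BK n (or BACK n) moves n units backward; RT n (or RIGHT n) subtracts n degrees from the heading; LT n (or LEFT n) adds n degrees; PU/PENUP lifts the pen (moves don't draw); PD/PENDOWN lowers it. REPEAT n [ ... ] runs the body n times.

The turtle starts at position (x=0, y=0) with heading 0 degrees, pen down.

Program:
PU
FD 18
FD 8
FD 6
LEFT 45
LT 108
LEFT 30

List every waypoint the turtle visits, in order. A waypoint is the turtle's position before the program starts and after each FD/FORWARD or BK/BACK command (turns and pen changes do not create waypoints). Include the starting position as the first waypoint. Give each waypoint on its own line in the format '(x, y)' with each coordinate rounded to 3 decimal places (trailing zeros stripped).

Answer: (0, 0)
(18, 0)
(26, 0)
(32, 0)

Derivation:
Executing turtle program step by step:
Start: pos=(0,0), heading=0, pen down
PU: pen up
FD 18: (0,0) -> (18,0) [heading=0, move]
FD 8: (18,0) -> (26,0) [heading=0, move]
FD 6: (26,0) -> (32,0) [heading=0, move]
LT 45: heading 0 -> 45
LT 108: heading 45 -> 153
LT 30: heading 153 -> 183
Final: pos=(32,0), heading=183, 0 segment(s) drawn
Waypoints (4 total):
(0, 0)
(18, 0)
(26, 0)
(32, 0)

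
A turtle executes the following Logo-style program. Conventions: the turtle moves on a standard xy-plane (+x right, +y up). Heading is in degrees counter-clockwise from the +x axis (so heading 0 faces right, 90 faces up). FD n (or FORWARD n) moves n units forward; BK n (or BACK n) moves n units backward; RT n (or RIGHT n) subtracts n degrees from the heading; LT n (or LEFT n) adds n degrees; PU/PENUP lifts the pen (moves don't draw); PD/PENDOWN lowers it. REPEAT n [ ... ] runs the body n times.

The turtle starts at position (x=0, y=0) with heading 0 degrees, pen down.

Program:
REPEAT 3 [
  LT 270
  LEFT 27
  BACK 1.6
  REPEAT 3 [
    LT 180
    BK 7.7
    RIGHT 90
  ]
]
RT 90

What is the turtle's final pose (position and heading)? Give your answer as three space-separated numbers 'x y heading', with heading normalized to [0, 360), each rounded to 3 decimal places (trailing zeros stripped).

Answer: 2.527 5.607 171

Derivation:
Executing turtle program step by step:
Start: pos=(0,0), heading=0, pen down
REPEAT 3 [
  -- iteration 1/3 --
  LT 270: heading 0 -> 270
  LT 27: heading 270 -> 297
  BK 1.6: (0,0) -> (-0.726,1.426) [heading=297, draw]
  REPEAT 3 [
    -- iteration 1/3 --
    LT 180: heading 297 -> 117
    BK 7.7: (-0.726,1.426) -> (2.769,-5.435) [heading=117, draw]
    RT 90: heading 117 -> 27
    -- iteration 2/3 --
    LT 180: heading 27 -> 207
    BK 7.7: (2.769,-5.435) -> (9.63,-1.939) [heading=207, draw]
    RT 90: heading 207 -> 117
    -- iteration 3/3 --
    LT 180: heading 117 -> 297
    BK 7.7: (9.63,-1.939) -> (6.134,4.921) [heading=297, draw]
    RT 90: heading 297 -> 207
  ]
  -- iteration 2/3 --
  LT 270: heading 207 -> 117
  LT 27: heading 117 -> 144
  BK 1.6: (6.134,4.921) -> (7.429,3.981) [heading=144, draw]
  REPEAT 3 [
    -- iteration 1/3 --
    LT 180: heading 144 -> 324
    BK 7.7: (7.429,3.981) -> (1.199,8.507) [heading=324, draw]
    RT 90: heading 324 -> 234
    -- iteration 2/3 --
    LT 180: heading 234 -> 54
    BK 7.7: (1.199,8.507) -> (-3.327,2.277) [heading=54, draw]
    RT 90: heading 54 -> 324
    -- iteration 3/3 --
    LT 180: heading 324 -> 144
    BK 7.7: (-3.327,2.277) -> (2.903,-2.249) [heading=144, draw]
    RT 90: heading 144 -> 54
  ]
  -- iteration 3/3 --
  LT 270: heading 54 -> 324
  LT 27: heading 324 -> 351
  BK 1.6: (2.903,-2.249) -> (1.323,-1.998) [heading=351, draw]
  REPEAT 3 [
    -- iteration 1/3 --
    LT 180: heading 351 -> 171
    BK 7.7: (1.323,-1.998) -> (8.928,-3.203) [heading=171, draw]
    RT 90: heading 171 -> 81
    -- iteration 2/3 --
    LT 180: heading 81 -> 261
    BK 7.7: (8.928,-3.203) -> (10.132,4.402) [heading=261, draw]
    RT 90: heading 261 -> 171
    -- iteration 3/3 --
    LT 180: heading 171 -> 351
    BK 7.7: (10.132,4.402) -> (2.527,5.607) [heading=351, draw]
    RT 90: heading 351 -> 261
  ]
]
RT 90: heading 261 -> 171
Final: pos=(2.527,5.607), heading=171, 12 segment(s) drawn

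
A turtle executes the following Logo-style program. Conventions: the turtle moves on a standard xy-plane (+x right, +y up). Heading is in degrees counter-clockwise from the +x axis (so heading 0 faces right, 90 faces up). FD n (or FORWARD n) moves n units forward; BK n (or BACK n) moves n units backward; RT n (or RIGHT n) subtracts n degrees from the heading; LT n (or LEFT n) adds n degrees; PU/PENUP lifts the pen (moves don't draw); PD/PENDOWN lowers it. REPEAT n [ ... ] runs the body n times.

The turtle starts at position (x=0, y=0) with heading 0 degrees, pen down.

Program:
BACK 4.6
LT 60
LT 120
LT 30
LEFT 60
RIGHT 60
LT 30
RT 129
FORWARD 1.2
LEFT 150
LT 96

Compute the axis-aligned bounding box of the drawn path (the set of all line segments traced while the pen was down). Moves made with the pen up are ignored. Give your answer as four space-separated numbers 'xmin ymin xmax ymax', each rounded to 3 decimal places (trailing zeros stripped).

Executing turtle program step by step:
Start: pos=(0,0), heading=0, pen down
BK 4.6: (0,0) -> (-4.6,0) [heading=0, draw]
LT 60: heading 0 -> 60
LT 120: heading 60 -> 180
LT 30: heading 180 -> 210
LT 60: heading 210 -> 270
RT 60: heading 270 -> 210
LT 30: heading 210 -> 240
RT 129: heading 240 -> 111
FD 1.2: (-4.6,0) -> (-5.03,1.12) [heading=111, draw]
LT 150: heading 111 -> 261
LT 96: heading 261 -> 357
Final: pos=(-5.03,1.12), heading=357, 2 segment(s) drawn

Segment endpoints: x in {-5.03, -4.6, 0}, y in {0, 1.12}
xmin=-5.03, ymin=0, xmax=0, ymax=1.12

Answer: -5.03 0 0 1.12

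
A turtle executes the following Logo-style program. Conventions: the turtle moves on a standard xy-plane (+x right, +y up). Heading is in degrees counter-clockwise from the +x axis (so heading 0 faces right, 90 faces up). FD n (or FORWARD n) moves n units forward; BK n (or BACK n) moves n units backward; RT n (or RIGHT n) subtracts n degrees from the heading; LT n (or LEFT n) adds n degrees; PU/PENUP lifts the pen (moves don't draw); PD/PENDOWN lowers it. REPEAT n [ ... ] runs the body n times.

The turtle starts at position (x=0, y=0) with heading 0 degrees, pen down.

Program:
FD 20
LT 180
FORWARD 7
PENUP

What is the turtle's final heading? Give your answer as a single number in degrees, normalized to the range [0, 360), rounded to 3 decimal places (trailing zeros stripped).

Answer: 180

Derivation:
Executing turtle program step by step:
Start: pos=(0,0), heading=0, pen down
FD 20: (0,0) -> (20,0) [heading=0, draw]
LT 180: heading 0 -> 180
FD 7: (20,0) -> (13,0) [heading=180, draw]
PU: pen up
Final: pos=(13,0), heading=180, 2 segment(s) drawn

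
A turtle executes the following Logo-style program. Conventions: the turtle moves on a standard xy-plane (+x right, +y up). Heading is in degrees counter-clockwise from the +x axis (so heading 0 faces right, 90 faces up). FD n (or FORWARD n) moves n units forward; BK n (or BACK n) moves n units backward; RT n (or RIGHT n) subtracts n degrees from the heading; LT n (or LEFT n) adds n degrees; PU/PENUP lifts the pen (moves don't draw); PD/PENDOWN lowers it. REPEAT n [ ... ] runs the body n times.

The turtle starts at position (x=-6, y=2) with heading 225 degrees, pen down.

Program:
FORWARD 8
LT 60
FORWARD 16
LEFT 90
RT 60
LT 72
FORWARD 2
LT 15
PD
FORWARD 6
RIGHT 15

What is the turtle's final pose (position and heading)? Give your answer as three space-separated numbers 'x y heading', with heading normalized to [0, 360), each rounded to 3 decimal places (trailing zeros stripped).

Answer: -1.275 -14.189 27

Derivation:
Executing turtle program step by step:
Start: pos=(-6,2), heading=225, pen down
FD 8: (-6,2) -> (-11.657,-3.657) [heading=225, draw]
LT 60: heading 225 -> 285
FD 16: (-11.657,-3.657) -> (-7.516,-19.112) [heading=285, draw]
LT 90: heading 285 -> 15
RT 60: heading 15 -> 315
LT 72: heading 315 -> 27
FD 2: (-7.516,-19.112) -> (-5.734,-18.204) [heading=27, draw]
LT 15: heading 27 -> 42
PD: pen down
FD 6: (-5.734,-18.204) -> (-1.275,-14.189) [heading=42, draw]
RT 15: heading 42 -> 27
Final: pos=(-1.275,-14.189), heading=27, 4 segment(s) drawn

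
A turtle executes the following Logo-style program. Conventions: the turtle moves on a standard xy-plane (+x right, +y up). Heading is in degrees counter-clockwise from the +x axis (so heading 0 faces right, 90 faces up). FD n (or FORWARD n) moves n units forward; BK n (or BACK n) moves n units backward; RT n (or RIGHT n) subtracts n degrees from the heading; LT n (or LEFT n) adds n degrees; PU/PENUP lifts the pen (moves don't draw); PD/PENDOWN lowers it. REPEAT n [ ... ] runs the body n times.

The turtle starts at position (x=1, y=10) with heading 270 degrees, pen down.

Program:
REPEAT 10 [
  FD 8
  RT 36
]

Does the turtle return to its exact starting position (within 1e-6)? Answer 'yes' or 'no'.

Executing turtle program step by step:
Start: pos=(1,10), heading=270, pen down
REPEAT 10 [
  -- iteration 1/10 --
  FD 8: (1,10) -> (1,2) [heading=270, draw]
  RT 36: heading 270 -> 234
  -- iteration 2/10 --
  FD 8: (1,2) -> (-3.702,-4.472) [heading=234, draw]
  RT 36: heading 234 -> 198
  -- iteration 3/10 --
  FD 8: (-3.702,-4.472) -> (-11.311,-6.944) [heading=198, draw]
  RT 36: heading 198 -> 162
  -- iteration 4/10 --
  FD 8: (-11.311,-6.944) -> (-18.919,-4.472) [heading=162, draw]
  RT 36: heading 162 -> 126
  -- iteration 5/10 --
  FD 8: (-18.919,-4.472) -> (-23.621,2) [heading=126, draw]
  RT 36: heading 126 -> 90
  -- iteration 6/10 --
  FD 8: (-23.621,2) -> (-23.621,10) [heading=90, draw]
  RT 36: heading 90 -> 54
  -- iteration 7/10 --
  FD 8: (-23.621,10) -> (-18.919,16.472) [heading=54, draw]
  RT 36: heading 54 -> 18
  -- iteration 8/10 --
  FD 8: (-18.919,16.472) -> (-11.311,18.944) [heading=18, draw]
  RT 36: heading 18 -> 342
  -- iteration 9/10 --
  FD 8: (-11.311,18.944) -> (-3.702,16.472) [heading=342, draw]
  RT 36: heading 342 -> 306
  -- iteration 10/10 --
  FD 8: (-3.702,16.472) -> (1,10) [heading=306, draw]
  RT 36: heading 306 -> 270
]
Final: pos=(1,10), heading=270, 10 segment(s) drawn

Start position: (1, 10)
Final position: (1, 10)
Distance = 0; < 1e-6 -> CLOSED

Answer: yes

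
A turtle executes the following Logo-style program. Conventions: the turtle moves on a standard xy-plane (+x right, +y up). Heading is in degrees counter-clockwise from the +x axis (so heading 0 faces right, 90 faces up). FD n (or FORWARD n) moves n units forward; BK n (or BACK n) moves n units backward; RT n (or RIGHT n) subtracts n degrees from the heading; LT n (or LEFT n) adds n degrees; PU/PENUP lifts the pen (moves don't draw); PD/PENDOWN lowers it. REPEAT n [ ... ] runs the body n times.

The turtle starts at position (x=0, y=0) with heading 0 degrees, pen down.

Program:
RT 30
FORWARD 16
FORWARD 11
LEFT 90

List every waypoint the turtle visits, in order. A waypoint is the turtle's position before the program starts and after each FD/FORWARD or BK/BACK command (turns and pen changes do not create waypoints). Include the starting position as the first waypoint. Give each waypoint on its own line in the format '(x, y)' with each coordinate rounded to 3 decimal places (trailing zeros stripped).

Executing turtle program step by step:
Start: pos=(0,0), heading=0, pen down
RT 30: heading 0 -> 330
FD 16: (0,0) -> (13.856,-8) [heading=330, draw]
FD 11: (13.856,-8) -> (23.383,-13.5) [heading=330, draw]
LT 90: heading 330 -> 60
Final: pos=(23.383,-13.5), heading=60, 2 segment(s) drawn
Waypoints (3 total):
(0, 0)
(13.856, -8)
(23.383, -13.5)

Answer: (0, 0)
(13.856, -8)
(23.383, -13.5)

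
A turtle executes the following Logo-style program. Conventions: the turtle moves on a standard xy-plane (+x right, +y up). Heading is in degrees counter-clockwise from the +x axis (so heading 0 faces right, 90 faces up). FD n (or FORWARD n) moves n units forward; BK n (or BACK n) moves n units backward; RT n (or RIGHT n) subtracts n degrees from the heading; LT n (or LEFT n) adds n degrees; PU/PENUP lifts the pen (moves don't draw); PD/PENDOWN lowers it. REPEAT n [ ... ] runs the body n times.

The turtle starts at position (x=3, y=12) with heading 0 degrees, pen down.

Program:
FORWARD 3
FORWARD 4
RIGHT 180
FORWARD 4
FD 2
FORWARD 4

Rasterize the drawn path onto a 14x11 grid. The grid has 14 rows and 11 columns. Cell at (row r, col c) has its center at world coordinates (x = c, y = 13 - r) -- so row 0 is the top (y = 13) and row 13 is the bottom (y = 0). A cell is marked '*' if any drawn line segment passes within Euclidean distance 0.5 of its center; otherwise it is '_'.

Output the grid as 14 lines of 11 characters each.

Segment 0: (3,12) -> (6,12)
Segment 1: (6,12) -> (10,12)
Segment 2: (10,12) -> (6,12)
Segment 3: (6,12) -> (4,12)
Segment 4: (4,12) -> (0,12)

Answer: ___________
***********
___________
___________
___________
___________
___________
___________
___________
___________
___________
___________
___________
___________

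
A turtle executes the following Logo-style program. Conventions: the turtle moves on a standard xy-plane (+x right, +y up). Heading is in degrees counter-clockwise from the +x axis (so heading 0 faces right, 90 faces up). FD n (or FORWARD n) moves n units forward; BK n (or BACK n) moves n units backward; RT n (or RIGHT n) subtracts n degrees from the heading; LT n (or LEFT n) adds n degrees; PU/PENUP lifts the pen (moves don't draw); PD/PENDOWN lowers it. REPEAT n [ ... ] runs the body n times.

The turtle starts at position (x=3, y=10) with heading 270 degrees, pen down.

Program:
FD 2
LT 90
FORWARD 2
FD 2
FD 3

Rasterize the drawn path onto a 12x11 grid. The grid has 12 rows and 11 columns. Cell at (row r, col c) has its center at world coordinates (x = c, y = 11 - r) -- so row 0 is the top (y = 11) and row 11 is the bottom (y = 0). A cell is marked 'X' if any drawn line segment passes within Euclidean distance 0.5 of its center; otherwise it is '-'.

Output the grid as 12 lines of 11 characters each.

Segment 0: (3,10) -> (3,8)
Segment 1: (3,8) -> (5,8)
Segment 2: (5,8) -> (7,8)
Segment 3: (7,8) -> (10,8)

Answer: -----------
---X-------
---X-------
---XXXXXXXX
-----------
-----------
-----------
-----------
-----------
-----------
-----------
-----------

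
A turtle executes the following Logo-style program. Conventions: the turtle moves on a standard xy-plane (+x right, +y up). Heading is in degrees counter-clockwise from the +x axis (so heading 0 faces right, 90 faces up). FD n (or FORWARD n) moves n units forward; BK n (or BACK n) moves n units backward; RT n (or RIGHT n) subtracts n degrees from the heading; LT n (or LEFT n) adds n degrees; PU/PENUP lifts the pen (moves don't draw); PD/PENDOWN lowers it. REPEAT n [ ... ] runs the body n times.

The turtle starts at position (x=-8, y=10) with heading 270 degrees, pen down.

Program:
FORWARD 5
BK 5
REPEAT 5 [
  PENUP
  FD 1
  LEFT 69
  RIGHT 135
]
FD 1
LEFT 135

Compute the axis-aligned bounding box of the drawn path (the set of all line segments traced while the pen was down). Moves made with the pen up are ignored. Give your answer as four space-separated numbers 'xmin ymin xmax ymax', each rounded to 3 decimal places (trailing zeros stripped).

Executing turtle program step by step:
Start: pos=(-8,10), heading=270, pen down
FD 5: (-8,10) -> (-8,5) [heading=270, draw]
BK 5: (-8,5) -> (-8,10) [heading=270, draw]
REPEAT 5 [
  -- iteration 1/5 --
  PU: pen up
  FD 1: (-8,10) -> (-8,9) [heading=270, move]
  LT 69: heading 270 -> 339
  RT 135: heading 339 -> 204
  -- iteration 2/5 --
  PU: pen up
  FD 1: (-8,9) -> (-8.914,8.593) [heading=204, move]
  LT 69: heading 204 -> 273
  RT 135: heading 273 -> 138
  -- iteration 3/5 --
  PU: pen up
  FD 1: (-8.914,8.593) -> (-9.657,9.262) [heading=138, move]
  LT 69: heading 138 -> 207
  RT 135: heading 207 -> 72
  -- iteration 4/5 --
  PU: pen up
  FD 1: (-9.657,9.262) -> (-9.348,10.213) [heading=72, move]
  LT 69: heading 72 -> 141
  RT 135: heading 141 -> 6
  -- iteration 5/5 --
  PU: pen up
  FD 1: (-9.348,10.213) -> (-8.353,10.318) [heading=6, move]
  LT 69: heading 6 -> 75
  RT 135: heading 75 -> 300
]
FD 1: (-8.353,10.318) -> (-7.853,9.452) [heading=300, move]
LT 135: heading 300 -> 75
Final: pos=(-7.853,9.452), heading=75, 2 segment(s) drawn

Segment endpoints: x in {-8, -8}, y in {5, 10}
xmin=-8, ymin=5, xmax=-8, ymax=10

Answer: -8 5 -8 10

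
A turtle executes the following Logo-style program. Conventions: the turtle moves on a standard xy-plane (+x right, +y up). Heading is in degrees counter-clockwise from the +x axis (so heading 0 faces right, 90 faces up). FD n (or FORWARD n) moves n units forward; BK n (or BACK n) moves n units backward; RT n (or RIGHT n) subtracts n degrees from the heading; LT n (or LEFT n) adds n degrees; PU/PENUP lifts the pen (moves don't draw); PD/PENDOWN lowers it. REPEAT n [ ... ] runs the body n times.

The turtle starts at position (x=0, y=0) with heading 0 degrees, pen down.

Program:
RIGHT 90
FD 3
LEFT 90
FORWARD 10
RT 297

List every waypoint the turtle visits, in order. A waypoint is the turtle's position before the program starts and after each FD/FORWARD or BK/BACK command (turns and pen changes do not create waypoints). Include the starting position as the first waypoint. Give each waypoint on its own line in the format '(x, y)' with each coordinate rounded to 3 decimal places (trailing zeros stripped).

Executing turtle program step by step:
Start: pos=(0,0), heading=0, pen down
RT 90: heading 0 -> 270
FD 3: (0,0) -> (0,-3) [heading=270, draw]
LT 90: heading 270 -> 0
FD 10: (0,-3) -> (10,-3) [heading=0, draw]
RT 297: heading 0 -> 63
Final: pos=(10,-3), heading=63, 2 segment(s) drawn
Waypoints (3 total):
(0, 0)
(0, -3)
(10, -3)

Answer: (0, 0)
(0, -3)
(10, -3)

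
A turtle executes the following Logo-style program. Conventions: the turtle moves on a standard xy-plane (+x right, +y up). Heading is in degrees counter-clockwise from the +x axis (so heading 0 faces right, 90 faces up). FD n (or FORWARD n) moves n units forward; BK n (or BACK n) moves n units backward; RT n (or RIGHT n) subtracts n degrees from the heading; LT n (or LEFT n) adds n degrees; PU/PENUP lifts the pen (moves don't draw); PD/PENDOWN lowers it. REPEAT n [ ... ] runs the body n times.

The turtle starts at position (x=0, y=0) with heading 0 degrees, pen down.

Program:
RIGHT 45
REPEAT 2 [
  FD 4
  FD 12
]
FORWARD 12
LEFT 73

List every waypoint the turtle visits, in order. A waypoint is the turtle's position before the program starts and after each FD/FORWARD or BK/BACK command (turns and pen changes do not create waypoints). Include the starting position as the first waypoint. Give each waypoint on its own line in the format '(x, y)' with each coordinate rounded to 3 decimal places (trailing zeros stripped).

Answer: (0, 0)
(2.828, -2.828)
(11.314, -11.314)
(14.142, -14.142)
(22.627, -22.627)
(31.113, -31.113)

Derivation:
Executing turtle program step by step:
Start: pos=(0,0), heading=0, pen down
RT 45: heading 0 -> 315
REPEAT 2 [
  -- iteration 1/2 --
  FD 4: (0,0) -> (2.828,-2.828) [heading=315, draw]
  FD 12: (2.828,-2.828) -> (11.314,-11.314) [heading=315, draw]
  -- iteration 2/2 --
  FD 4: (11.314,-11.314) -> (14.142,-14.142) [heading=315, draw]
  FD 12: (14.142,-14.142) -> (22.627,-22.627) [heading=315, draw]
]
FD 12: (22.627,-22.627) -> (31.113,-31.113) [heading=315, draw]
LT 73: heading 315 -> 28
Final: pos=(31.113,-31.113), heading=28, 5 segment(s) drawn
Waypoints (6 total):
(0, 0)
(2.828, -2.828)
(11.314, -11.314)
(14.142, -14.142)
(22.627, -22.627)
(31.113, -31.113)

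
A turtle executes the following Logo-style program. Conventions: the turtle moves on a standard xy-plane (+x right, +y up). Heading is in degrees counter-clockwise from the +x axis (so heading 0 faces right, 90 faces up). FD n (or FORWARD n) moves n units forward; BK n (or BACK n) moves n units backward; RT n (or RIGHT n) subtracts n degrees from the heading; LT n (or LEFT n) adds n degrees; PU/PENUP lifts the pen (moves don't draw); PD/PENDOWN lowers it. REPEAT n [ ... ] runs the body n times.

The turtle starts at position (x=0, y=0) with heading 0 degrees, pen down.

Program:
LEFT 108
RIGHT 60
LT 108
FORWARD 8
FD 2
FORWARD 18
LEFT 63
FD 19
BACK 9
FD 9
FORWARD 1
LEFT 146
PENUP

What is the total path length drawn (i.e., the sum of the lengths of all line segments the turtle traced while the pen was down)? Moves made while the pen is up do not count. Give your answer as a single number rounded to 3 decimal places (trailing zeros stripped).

Executing turtle program step by step:
Start: pos=(0,0), heading=0, pen down
LT 108: heading 0 -> 108
RT 60: heading 108 -> 48
LT 108: heading 48 -> 156
FD 8: (0,0) -> (-7.308,3.254) [heading=156, draw]
FD 2: (-7.308,3.254) -> (-9.135,4.067) [heading=156, draw]
FD 18: (-9.135,4.067) -> (-25.579,11.389) [heading=156, draw]
LT 63: heading 156 -> 219
FD 19: (-25.579,11.389) -> (-40.345,-0.568) [heading=219, draw]
BK 9: (-40.345,-0.568) -> (-33.351,5.095) [heading=219, draw]
FD 9: (-33.351,5.095) -> (-40.345,-0.568) [heading=219, draw]
FD 1: (-40.345,-0.568) -> (-41.122,-1.198) [heading=219, draw]
LT 146: heading 219 -> 5
PU: pen up
Final: pos=(-41.122,-1.198), heading=5, 7 segment(s) drawn

Segment lengths:
  seg 1: (0,0) -> (-7.308,3.254), length = 8
  seg 2: (-7.308,3.254) -> (-9.135,4.067), length = 2
  seg 3: (-9.135,4.067) -> (-25.579,11.389), length = 18
  seg 4: (-25.579,11.389) -> (-40.345,-0.568), length = 19
  seg 5: (-40.345,-0.568) -> (-33.351,5.095), length = 9
  seg 6: (-33.351,5.095) -> (-40.345,-0.568), length = 9
  seg 7: (-40.345,-0.568) -> (-41.122,-1.198), length = 1
Total = 66

Answer: 66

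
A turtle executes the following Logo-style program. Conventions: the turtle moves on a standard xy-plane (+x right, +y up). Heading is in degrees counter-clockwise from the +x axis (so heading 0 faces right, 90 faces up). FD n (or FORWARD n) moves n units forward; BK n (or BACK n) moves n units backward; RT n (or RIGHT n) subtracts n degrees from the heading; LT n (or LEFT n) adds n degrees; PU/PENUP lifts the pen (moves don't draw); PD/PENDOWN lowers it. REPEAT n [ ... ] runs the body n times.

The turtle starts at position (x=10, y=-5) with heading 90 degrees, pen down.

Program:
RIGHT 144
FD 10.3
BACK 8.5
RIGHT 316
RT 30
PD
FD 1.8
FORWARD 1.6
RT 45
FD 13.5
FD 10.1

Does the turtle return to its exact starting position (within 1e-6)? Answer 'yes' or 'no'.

Answer: no

Derivation:
Executing turtle program step by step:
Start: pos=(10,-5), heading=90, pen down
RT 144: heading 90 -> 306
FD 10.3: (10,-5) -> (16.054,-13.333) [heading=306, draw]
BK 8.5: (16.054,-13.333) -> (11.058,-6.456) [heading=306, draw]
RT 316: heading 306 -> 350
RT 30: heading 350 -> 320
PD: pen down
FD 1.8: (11.058,-6.456) -> (12.437,-7.613) [heading=320, draw]
FD 1.6: (12.437,-7.613) -> (13.663,-8.642) [heading=320, draw]
RT 45: heading 320 -> 275
FD 13.5: (13.663,-8.642) -> (14.839,-22.09) [heading=275, draw]
FD 10.1: (14.839,-22.09) -> (15.719,-32.152) [heading=275, draw]
Final: pos=(15.719,-32.152), heading=275, 6 segment(s) drawn

Start position: (10, -5)
Final position: (15.719, -32.152)
Distance = 27.748; >= 1e-6 -> NOT closed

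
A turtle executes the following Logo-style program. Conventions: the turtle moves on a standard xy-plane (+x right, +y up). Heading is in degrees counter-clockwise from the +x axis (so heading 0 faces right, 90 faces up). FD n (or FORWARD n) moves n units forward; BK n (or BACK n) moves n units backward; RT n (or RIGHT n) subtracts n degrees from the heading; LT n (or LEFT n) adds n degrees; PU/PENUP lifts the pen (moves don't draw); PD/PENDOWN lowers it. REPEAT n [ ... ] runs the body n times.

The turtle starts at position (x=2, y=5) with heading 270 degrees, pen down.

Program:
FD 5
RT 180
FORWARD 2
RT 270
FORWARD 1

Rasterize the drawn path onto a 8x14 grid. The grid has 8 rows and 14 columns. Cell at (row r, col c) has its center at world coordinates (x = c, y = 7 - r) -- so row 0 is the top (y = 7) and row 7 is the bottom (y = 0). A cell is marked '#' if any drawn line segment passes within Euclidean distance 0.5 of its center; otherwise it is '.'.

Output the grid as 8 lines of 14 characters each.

Answer: ..............
..............
..#...........
..#...........
..#...........
.##...........
..#...........
..#...........

Derivation:
Segment 0: (2,5) -> (2,0)
Segment 1: (2,0) -> (2,2)
Segment 2: (2,2) -> (1,2)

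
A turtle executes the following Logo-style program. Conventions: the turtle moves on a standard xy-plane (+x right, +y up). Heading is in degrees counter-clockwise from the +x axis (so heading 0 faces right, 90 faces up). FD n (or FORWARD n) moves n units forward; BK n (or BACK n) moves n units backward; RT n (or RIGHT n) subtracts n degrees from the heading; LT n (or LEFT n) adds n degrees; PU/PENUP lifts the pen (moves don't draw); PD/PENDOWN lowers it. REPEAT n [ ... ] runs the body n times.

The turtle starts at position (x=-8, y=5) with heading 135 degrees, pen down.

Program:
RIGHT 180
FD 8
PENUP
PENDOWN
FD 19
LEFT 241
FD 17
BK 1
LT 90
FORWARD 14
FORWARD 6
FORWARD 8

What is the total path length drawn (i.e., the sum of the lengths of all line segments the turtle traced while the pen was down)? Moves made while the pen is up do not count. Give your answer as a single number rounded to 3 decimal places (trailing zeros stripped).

Answer: 73

Derivation:
Executing turtle program step by step:
Start: pos=(-8,5), heading=135, pen down
RT 180: heading 135 -> 315
FD 8: (-8,5) -> (-2.343,-0.657) [heading=315, draw]
PU: pen up
PD: pen down
FD 19: (-2.343,-0.657) -> (11.092,-14.092) [heading=315, draw]
LT 241: heading 315 -> 196
FD 17: (11.092,-14.092) -> (-5.25,-18.778) [heading=196, draw]
BK 1: (-5.25,-18.778) -> (-4.288,-18.502) [heading=196, draw]
LT 90: heading 196 -> 286
FD 14: (-4.288,-18.502) -> (-0.429,-31.96) [heading=286, draw]
FD 6: (-0.429,-31.96) -> (1.224,-37.727) [heading=286, draw]
FD 8: (1.224,-37.727) -> (3.43,-45.417) [heading=286, draw]
Final: pos=(3.43,-45.417), heading=286, 7 segment(s) drawn

Segment lengths:
  seg 1: (-8,5) -> (-2.343,-0.657), length = 8
  seg 2: (-2.343,-0.657) -> (11.092,-14.092), length = 19
  seg 3: (11.092,-14.092) -> (-5.25,-18.778), length = 17
  seg 4: (-5.25,-18.778) -> (-4.288,-18.502), length = 1
  seg 5: (-4.288,-18.502) -> (-0.429,-31.96), length = 14
  seg 6: (-0.429,-31.96) -> (1.224,-37.727), length = 6
  seg 7: (1.224,-37.727) -> (3.43,-45.417), length = 8
Total = 73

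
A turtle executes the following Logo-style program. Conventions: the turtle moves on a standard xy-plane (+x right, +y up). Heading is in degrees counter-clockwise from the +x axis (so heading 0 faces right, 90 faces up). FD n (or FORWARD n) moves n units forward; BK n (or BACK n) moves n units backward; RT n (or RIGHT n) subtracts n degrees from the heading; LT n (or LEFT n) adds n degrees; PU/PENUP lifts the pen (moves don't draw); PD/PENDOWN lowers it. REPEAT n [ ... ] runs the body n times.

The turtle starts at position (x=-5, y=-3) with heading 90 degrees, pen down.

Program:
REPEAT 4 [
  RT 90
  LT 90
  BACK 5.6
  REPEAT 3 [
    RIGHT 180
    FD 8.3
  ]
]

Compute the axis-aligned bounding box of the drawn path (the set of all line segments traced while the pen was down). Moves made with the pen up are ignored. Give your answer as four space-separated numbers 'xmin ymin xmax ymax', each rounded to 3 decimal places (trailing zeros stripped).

Answer: -5 -16.9 -5 -3

Derivation:
Executing turtle program step by step:
Start: pos=(-5,-3), heading=90, pen down
REPEAT 4 [
  -- iteration 1/4 --
  RT 90: heading 90 -> 0
  LT 90: heading 0 -> 90
  BK 5.6: (-5,-3) -> (-5,-8.6) [heading=90, draw]
  REPEAT 3 [
    -- iteration 1/3 --
    RT 180: heading 90 -> 270
    FD 8.3: (-5,-8.6) -> (-5,-16.9) [heading=270, draw]
    -- iteration 2/3 --
    RT 180: heading 270 -> 90
    FD 8.3: (-5,-16.9) -> (-5,-8.6) [heading=90, draw]
    -- iteration 3/3 --
    RT 180: heading 90 -> 270
    FD 8.3: (-5,-8.6) -> (-5,-16.9) [heading=270, draw]
  ]
  -- iteration 2/4 --
  RT 90: heading 270 -> 180
  LT 90: heading 180 -> 270
  BK 5.6: (-5,-16.9) -> (-5,-11.3) [heading=270, draw]
  REPEAT 3 [
    -- iteration 1/3 --
    RT 180: heading 270 -> 90
    FD 8.3: (-5,-11.3) -> (-5,-3) [heading=90, draw]
    -- iteration 2/3 --
    RT 180: heading 90 -> 270
    FD 8.3: (-5,-3) -> (-5,-11.3) [heading=270, draw]
    -- iteration 3/3 --
    RT 180: heading 270 -> 90
    FD 8.3: (-5,-11.3) -> (-5,-3) [heading=90, draw]
  ]
  -- iteration 3/4 --
  RT 90: heading 90 -> 0
  LT 90: heading 0 -> 90
  BK 5.6: (-5,-3) -> (-5,-8.6) [heading=90, draw]
  REPEAT 3 [
    -- iteration 1/3 --
    RT 180: heading 90 -> 270
    FD 8.3: (-5,-8.6) -> (-5,-16.9) [heading=270, draw]
    -- iteration 2/3 --
    RT 180: heading 270 -> 90
    FD 8.3: (-5,-16.9) -> (-5,-8.6) [heading=90, draw]
    -- iteration 3/3 --
    RT 180: heading 90 -> 270
    FD 8.3: (-5,-8.6) -> (-5,-16.9) [heading=270, draw]
  ]
  -- iteration 4/4 --
  RT 90: heading 270 -> 180
  LT 90: heading 180 -> 270
  BK 5.6: (-5,-16.9) -> (-5,-11.3) [heading=270, draw]
  REPEAT 3 [
    -- iteration 1/3 --
    RT 180: heading 270 -> 90
    FD 8.3: (-5,-11.3) -> (-5,-3) [heading=90, draw]
    -- iteration 2/3 --
    RT 180: heading 90 -> 270
    FD 8.3: (-5,-3) -> (-5,-11.3) [heading=270, draw]
    -- iteration 3/3 --
    RT 180: heading 270 -> 90
    FD 8.3: (-5,-11.3) -> (-5,-3) [heading=90, draw]
  ]
]
Final: pos=(-5,-3), heading=90, 16 segment(s) drawn

Segment endpoints: x in {-5, -5, -5, -5, -5, -5, -5, -5, -5, -5, -5}, y in {-16.9, -11.3, -8.6, -8.6, -3, -3}
xmin=-5, ymin=-16.9, xmax=-5, ymax=-3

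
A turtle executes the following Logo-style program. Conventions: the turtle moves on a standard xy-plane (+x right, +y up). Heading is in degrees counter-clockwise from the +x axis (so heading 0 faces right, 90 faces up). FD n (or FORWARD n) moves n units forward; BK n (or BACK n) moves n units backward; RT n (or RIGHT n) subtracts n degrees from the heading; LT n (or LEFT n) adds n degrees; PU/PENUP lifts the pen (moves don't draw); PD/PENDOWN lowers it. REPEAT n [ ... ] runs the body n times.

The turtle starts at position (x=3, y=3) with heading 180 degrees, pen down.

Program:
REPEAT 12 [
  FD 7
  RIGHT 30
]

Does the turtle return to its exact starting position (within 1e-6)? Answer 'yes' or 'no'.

Answer: yes

Derivation:
Executing turtle program step by step:
Start: pos=(3,3), heading=180, pen down
REPEAT 12 [
  -- iteration 1/12 --
  FD 7: (3,3) -> (-4,3) [heading=180, draw]
  RT 30: heading 180 -> 150
  -- iteration 2/12 --
  FD 7: (-4,3) -> (-10.062,6.5) [heading=150, draw]
  RT 30: heading 150 -> 120
  -- iteration 3/12 --
  FD 7: (-10.062,6.5) -> (-13.562,12.562) [heading=120, draw]
  RT 30: heading 120 -> 90
  -- iteration 4/12 --
  FD 7: (-13.562,12.562) -> (-13.562,19.562) [heading=90, draw]
  RT 30: heading 90 -> 60
  -- iteration 5/12 --
  FD 7: (-13.562,19.562) -> (-10.062,25.624) [heading=60, draw]
  RT 30: heading 60 -> 30
  -- iteration 6/12 --
  FD 7: (-10.062,25.624) -> (-4,29.124) [heading=30, draw]
  RT 30: heading 30 -> 0
  -- iteration 7/12 --
  FD 7: (-4,29.124) -> (3,29.124) [heading=0, draw]
  RT 30: heading 0 -> 330
  -- iteration 8/12 --
  FD 7: (3,29.124) -> (9.062,25.624) [heading=330, draw]
  RT 30: heading 330 -> 300
  -- iteration 9/12 --
  FD 7: (9.062,25.624) -> (12.562,19.562) [heading=300, draw]
  RT 30: heading 300 -> 270
  -- iteration 10/12 --
  FD 7: (12.562,19.562) -> (12.562,12.562) [heading=270, draw]
  RT 30: heading 270 -> 240
  -- iteration 11/12 --
  FD 7: (12.562,12.562) -> (9.062,6.5) [heading=240, draw]
  RT 30: heading 240 -> 210
  -- iteration 12/12 --
  FD 7: (9.062,6.5) -> (3,3) [heading=210, draw]
  RT 30: heading 210 -> 180
]
Final: pos=(3,3), heading=180, 12 segment(s) drawn

Start position: (3, 3)
Final position: (3, 3)
Distance = 0; < 1e-6 -> CLOSED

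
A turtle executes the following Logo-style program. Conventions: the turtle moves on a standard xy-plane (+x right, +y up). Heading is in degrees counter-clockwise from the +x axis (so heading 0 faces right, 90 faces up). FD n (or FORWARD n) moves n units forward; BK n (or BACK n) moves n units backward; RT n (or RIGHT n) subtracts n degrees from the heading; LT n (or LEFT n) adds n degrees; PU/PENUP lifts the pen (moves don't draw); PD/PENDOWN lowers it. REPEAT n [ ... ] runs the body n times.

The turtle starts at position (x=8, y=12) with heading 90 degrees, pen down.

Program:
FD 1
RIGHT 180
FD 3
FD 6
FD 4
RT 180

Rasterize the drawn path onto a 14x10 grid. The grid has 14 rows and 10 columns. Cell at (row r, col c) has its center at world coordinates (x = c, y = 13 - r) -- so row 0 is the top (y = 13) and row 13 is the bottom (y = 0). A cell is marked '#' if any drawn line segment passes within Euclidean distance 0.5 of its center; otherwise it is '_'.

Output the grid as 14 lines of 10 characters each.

Answer: ________#_
________#_
________#_
________#_
________#_
________#_
________#_
________#_
________#_
________#_
________#_
________#_
________#_
________#_

Derivation:
Segment 0: (8,12) -> (8,13)
Segment 1: (8,13) -> (8,10)
Segment 2: (8,10) -> (8,4)
Segment 3: (8,4) -> (8,0)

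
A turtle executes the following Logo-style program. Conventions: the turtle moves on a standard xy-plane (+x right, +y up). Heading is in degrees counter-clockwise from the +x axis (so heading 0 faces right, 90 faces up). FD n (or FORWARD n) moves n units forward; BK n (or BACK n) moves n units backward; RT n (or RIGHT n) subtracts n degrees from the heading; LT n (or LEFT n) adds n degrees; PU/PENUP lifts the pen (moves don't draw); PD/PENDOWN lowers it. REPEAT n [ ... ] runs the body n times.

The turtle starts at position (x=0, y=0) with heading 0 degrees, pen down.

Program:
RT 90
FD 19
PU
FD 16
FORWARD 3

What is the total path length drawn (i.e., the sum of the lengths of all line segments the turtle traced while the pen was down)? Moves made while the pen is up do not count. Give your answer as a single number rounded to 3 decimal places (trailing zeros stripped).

Answer: 19

Derivation:
Executing turtle program step by step:
Start: pos=(0,0), heading=0, pen down
RT 90: heading 0 -> 270
FD 19: (0,0) -> (0,-19) [heading=270, draw]
PU: pen up
FD 16: (0,-19) -> (0,-35) [heading=270, move]
FD 3: (0,-35) -> (0,-38) [heading=270, move]
Final: pos=(0,-38), heading=270, 1 segment(s) drawn

Segment lengths:
  seg 1: (0,0) -> (0,-19), length = 19
Total = 19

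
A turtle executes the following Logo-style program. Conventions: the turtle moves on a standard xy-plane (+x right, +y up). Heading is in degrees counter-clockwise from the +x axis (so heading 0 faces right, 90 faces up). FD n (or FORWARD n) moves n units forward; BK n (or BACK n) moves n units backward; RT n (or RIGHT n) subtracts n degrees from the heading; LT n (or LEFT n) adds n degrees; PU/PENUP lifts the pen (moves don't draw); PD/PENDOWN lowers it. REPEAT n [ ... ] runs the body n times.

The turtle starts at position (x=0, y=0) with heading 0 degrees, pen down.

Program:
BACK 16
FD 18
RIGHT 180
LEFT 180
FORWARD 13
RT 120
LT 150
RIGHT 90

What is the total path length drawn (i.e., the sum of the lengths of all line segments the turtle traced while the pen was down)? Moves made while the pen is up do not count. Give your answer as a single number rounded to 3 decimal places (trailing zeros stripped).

Answer: 47

Derivation:
Executing turtle program step by step:
Start: pos=(0,0), heading=0, pen down
BK 16: (0,0) -> (-16,0) [heading=0, draw]
FD 18: (-16,0) -> (2,0) [heading=0, draw]
RT 180: heading 0 -> 180
LT 180: heading 180 -> 0
FD 13: (2,0) -> (15,0) [heading=0, draw]
RT 120: heading 0 -> 240
LT 150: heading 240 -> 30
RT 90: heading 30 -> 300
Final: pos=(15,0), heading=300, 3 segment(s) drawn

Segment lengths:
  seg 1: (0,0) -> (-16,0), length = 16
  seg 2: (-16,0) -> (2,0), length = 18
  seg 3: (2,0) -> (15,0), length = 13
Total = 47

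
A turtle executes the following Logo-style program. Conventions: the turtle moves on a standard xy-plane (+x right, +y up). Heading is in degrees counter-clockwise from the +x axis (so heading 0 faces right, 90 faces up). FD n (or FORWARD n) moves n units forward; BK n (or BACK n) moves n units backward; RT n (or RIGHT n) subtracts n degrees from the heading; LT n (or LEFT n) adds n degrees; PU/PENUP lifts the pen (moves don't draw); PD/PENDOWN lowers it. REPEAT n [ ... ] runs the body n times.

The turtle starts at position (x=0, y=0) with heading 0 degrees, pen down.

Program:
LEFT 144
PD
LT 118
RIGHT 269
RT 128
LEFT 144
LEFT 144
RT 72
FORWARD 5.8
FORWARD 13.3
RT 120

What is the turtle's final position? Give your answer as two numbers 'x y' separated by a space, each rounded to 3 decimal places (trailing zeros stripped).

Answer: 2.988 18.865

Derivation:
Executing turtle program step by step:
Start: pos=(0,0), heading=0, pen down
LT 144: heading 0 -> 144
PD: pen down
LT 118: heading 144 -> 262
RT 269: heading 262 -> 353
RT 128: heading 353 -> 225
LT 144: heading 225 -> 9
LT 144: heading 9 -> 153
RT 72: heading 153 -> 81
FD 5.8: (0,0) -> (0.907,5.729) [heading=81, draw]
FD 13.3: (0.907,5.729) -> (2.988,18.865) [heading=81, draw]
RT 120: heading 81 -> 321
Final: pos=(2.988,18.865), heading=321, 2 segment(s) drawn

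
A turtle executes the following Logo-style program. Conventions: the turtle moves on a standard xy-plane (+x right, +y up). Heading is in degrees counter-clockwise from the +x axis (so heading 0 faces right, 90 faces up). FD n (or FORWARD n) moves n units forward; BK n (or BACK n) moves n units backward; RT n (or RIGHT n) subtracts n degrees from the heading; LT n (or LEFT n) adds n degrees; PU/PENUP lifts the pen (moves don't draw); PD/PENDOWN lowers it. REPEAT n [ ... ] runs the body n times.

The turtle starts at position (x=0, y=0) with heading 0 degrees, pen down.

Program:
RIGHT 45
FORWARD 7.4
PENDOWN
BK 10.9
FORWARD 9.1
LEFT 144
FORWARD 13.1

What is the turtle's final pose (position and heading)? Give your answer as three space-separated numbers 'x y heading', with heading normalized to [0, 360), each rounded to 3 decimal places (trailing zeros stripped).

Executing turtle program step by step:
Start: pos=(0,0), heading=0, pen down
RT 45: heading 0 -> 315
FD 7.4: (0,0) -> (5.233,-5.233) [heading=315, draw]
PD: pen down
BK 10.9: (5.233,-5.233) -> (-2.475,2.475) [heading=315, draw]
FD 9.1: (-2.475,2.475) -> (3.96,-3.96) [heading=315, draw]
LT 144: heading 315 -> 99
FD 13.1: (3.96,-3.96) -> (1.911,8.979) [heading=99, draw]
Final: pos=(1.911,8.979), heading=99, 4 segment(s) drawn

Answer: 1.911 8.979 99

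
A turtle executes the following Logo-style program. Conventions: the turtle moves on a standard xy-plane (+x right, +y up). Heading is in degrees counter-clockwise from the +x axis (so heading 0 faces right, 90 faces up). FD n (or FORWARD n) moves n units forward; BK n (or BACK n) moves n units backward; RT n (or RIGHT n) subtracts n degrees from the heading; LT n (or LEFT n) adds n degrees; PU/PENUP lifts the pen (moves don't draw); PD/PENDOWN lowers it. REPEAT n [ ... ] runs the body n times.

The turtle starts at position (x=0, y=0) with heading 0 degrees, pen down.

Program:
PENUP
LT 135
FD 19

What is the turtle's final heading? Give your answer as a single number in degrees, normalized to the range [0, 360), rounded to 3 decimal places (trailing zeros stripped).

Answer: 135

Derivation:
Executing turtle program step by step:
Start: pos=(0,0), heading=0, pen down
PU: pen up
LT 135: heading 0 -> 135
FD 19: (0,0) -> (-13.435,13.435) [heading=135, move]
Final: pos=(-13.435,13.435), heading=135, 0 segment(s) drawn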